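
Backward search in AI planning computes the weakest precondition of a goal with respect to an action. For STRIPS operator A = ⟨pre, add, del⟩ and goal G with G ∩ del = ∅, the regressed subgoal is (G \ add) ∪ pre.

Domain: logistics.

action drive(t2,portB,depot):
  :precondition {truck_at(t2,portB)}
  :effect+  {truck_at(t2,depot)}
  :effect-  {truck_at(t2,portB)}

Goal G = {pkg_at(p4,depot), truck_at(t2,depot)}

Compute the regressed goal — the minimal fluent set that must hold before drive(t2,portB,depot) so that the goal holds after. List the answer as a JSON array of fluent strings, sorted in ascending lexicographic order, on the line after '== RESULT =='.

Regress:
  G ∩ del = {}  (empty — regression defined)
  G \ add = {pkg_at(p4,depot), truck_at(t2,depot)} \ {truck_at(t2,depot)} = {pkg_at(p4,depot)}
  ∪ pre   = {pkg_at(p4,depot)} ∪ {truck_at(t2,portB)}
          = {pkg_at(p4,depot), truck_at(t2,portB)}

== RESULT ==
["pkg_at(p4,depot)", "truck_at(t2,portB)"]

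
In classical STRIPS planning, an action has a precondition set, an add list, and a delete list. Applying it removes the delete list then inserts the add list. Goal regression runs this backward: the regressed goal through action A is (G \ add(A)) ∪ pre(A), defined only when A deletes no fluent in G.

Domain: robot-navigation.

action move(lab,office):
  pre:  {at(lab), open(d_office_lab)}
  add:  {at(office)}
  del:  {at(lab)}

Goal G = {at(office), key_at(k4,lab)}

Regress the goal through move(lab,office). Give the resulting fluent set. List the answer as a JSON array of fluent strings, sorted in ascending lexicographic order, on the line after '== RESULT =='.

Regress:
  G ∩ del = {}  (empty — regression defined)
  G \ add = {at(office), key_at(k4,lab)} \ {at(office)} = {key_at(k4,lab)}
  ∪ pre   = {key_at(k4,lab)} ∪ {at(lab), open(d_office_lab)}
          = {at(lab), key_at(k4,lab), open(d_office_lab)}

== RESULT ==
["at(lab)", "key_at(k4,lab)", "open(d_office_lab)"]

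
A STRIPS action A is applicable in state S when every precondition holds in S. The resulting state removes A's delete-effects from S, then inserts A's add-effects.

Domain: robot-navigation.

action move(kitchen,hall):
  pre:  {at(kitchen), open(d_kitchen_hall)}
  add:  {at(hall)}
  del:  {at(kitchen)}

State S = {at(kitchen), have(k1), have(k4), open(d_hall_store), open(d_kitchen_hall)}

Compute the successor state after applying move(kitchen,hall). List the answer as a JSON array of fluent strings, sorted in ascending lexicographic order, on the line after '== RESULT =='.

Progress:
  pre ⊆ S: {at(kitchen), open(d_kitchen_hall)} ⊆ S  — applicable
  S \ del = {have(k1), have(k4), open(d_hall_store), open(d_kitchen_hall)}
  ∪ add   = {at(hall), have(k1), have(k4), open(d_hall_store), open(d_kitchen_hall)}

== RESULT ==
["at(hall)", "have(k1)", "have(k4)", "open(d_hall_store)", "open(d_kitchen_hall)"]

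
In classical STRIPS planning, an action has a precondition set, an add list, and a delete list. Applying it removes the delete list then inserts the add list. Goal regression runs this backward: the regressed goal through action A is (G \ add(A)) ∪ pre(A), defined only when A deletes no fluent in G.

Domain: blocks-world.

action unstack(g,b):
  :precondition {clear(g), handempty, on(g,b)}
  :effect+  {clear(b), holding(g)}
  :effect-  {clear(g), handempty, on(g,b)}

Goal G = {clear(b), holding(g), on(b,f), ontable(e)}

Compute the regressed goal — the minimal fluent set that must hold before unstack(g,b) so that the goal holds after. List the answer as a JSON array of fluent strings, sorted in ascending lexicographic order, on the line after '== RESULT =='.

Regress:
  G ∩ del = {}  (empty — regression defined)
  G \ add = {clear(b), holding(g), on(b,f), ontable(e)} \ {clear(b), holding(g)} = {on(b,f), ontable(e)}
  ∪ pre   = {on(b,f), ontable(e)} ∪ {clear(g), handempty, on(g,b)}
          = {clear(g), handempty, on(b,f), on(g,b), ontable(e)}

== RESULT ==
["clear(g)", "handempty", "on(b,f)", "on(g,b)", "ontable(e)"]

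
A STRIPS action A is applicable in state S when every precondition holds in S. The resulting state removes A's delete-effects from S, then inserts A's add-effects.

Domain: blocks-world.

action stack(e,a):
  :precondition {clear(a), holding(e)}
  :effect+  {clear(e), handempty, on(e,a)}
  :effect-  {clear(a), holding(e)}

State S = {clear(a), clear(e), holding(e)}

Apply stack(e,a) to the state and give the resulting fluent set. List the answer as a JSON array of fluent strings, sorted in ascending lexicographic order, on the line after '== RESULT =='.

Progress:
  pre ⊆ S: {clear(a), holding(e)} ⊆ S  — applicable
  S \ del = {clear(e)}
  ∪ add   = {clear(e), handempty, on(e,a)}

== RESULT ==
["clear(e)", "handempty", "on(e,a)"]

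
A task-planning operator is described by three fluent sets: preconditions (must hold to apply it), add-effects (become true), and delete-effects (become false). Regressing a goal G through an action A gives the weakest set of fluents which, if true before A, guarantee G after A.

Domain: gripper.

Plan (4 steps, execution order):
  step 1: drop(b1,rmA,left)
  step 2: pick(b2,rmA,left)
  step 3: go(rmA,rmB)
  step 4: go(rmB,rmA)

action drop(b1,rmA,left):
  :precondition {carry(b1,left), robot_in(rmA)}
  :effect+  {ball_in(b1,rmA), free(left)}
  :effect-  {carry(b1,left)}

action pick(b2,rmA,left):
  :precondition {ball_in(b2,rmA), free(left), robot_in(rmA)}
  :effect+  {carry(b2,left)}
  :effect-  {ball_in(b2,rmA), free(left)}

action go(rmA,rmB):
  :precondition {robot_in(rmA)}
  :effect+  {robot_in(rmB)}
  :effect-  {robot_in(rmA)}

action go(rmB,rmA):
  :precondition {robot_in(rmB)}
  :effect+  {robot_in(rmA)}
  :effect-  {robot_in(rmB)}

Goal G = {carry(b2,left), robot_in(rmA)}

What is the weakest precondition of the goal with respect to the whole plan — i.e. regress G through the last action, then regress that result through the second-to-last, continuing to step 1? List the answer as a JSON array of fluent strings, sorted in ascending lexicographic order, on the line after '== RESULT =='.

Work backward from the goal:
  through step 4 (go(rmB,rmA)): drop {robot_in(rmA)}, keep {carry(b2,left)}, require {robot_in(rmB)}
    → {carry(b2,left), robot_in(rmB)}
  through step 3 (go(rmA,rmB)): drop {robot_in(rmB)}, keep {carry(b2,left)}, require {robot_in(rmA)}
    → {carry(b2,left), robot_in(rmA)}
  through step 2 (pick(b2,rmA,left)): drop {carry(b2,left)}, keep {robot_in(rmA)}, require {ball_in(b2,rmA), free(left), robot_in(rmA)}
    → {ball_in(b2,rmA), free(left), robot_in(rmA)}
  through step 1 (drop(b1,rmA,left)): drop {free(left)}, keep {ball_in(b2,rmA), robot_in(rmA)}, require {carry(b1,left), robot_in(rmA)}
    → {ball_in(b2,rmA), carry(b1,left), robot_in(rmA)}

== RESULT ==
["ball_in(b2,rmA)", "carry(b1,left)", "robot_in(rmA)"]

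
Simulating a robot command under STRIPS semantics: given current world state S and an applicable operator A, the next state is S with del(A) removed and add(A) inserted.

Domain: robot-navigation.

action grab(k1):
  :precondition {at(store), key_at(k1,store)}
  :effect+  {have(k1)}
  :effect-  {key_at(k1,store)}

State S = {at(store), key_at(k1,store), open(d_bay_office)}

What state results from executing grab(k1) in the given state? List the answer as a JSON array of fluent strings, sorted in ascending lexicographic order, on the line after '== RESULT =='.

Progress:
  pre ⊆ S: {at(store), key_at(k1,store)} ⊆ S  — applicable
  S \ del = {at(store), open(d_bay_office)}
  ∪ add   = {at(store), have(k1), open(d_bay_office)}

== RESULT ==
["at(store)", "have(k1)", "open(d_bay_office)"]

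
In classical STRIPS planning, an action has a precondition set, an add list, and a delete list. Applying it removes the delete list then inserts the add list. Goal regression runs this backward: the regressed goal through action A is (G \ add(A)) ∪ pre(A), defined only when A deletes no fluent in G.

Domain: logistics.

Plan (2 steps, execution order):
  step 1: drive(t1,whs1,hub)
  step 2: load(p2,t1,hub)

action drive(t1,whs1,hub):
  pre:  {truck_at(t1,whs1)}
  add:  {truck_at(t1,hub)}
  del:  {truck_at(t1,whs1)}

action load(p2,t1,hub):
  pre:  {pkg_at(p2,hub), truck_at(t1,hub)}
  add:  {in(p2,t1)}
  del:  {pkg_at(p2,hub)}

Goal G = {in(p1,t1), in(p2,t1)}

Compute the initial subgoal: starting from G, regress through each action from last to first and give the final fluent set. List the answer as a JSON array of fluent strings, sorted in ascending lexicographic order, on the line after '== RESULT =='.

Work backward from the goal:
  through step 2 (load(p2,t1,hub)): drop {in(p2,t1)}, keep {in(p1,t1)}, require {pkg_at(p2,hub), truck_at(t1,hub)}
    → {in(p1,t1), pkg_at(p2,hub), truck_at(t1,hub)}
  through step 1 (drive(t1,whs1,hub)): drop {truck_at(t1,hub)}, keep {in(p1,t1), pkg_at(p2,hub)}, require {truck_at(t1,whs1)}
    → {in(p1,t1), pkg_at(p2,hub), truck_at(t1,whs1)}

== RESULT ==
["in(p1,t1)", "pkg_at(p2,hub)", "truck_at(t1,whs1)"]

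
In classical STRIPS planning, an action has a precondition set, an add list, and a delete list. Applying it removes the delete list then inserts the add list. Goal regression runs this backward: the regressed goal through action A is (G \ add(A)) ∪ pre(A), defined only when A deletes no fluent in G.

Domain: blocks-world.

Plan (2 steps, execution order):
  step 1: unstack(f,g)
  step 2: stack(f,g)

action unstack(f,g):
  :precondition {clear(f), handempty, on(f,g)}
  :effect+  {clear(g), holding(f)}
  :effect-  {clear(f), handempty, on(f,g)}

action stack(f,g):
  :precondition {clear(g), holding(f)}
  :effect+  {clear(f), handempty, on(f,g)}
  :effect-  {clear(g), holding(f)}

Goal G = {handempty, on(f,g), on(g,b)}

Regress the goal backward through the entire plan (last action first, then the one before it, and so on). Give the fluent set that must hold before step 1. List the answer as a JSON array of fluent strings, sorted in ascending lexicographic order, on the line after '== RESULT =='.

Work backward from the goal:
  through step 2 (stack(f,g)): drop {handempty, on(f,g)}, keep {on(g,b)}, require {clear(g), holding(f)}
    → {clear(g), holding(f), on(g,b)}
  through step 1 (unstack(f,g)): drop {clear(g), holding(f)}, keep {on(g,b)}, require {clear(f), handempty, on(f,g)}
    → {clear(f), handempty, on(f,g), on(g,b)}

== RESULT ==
["clear(f)", "handempty", "on(f,g)", "on(g,b)"]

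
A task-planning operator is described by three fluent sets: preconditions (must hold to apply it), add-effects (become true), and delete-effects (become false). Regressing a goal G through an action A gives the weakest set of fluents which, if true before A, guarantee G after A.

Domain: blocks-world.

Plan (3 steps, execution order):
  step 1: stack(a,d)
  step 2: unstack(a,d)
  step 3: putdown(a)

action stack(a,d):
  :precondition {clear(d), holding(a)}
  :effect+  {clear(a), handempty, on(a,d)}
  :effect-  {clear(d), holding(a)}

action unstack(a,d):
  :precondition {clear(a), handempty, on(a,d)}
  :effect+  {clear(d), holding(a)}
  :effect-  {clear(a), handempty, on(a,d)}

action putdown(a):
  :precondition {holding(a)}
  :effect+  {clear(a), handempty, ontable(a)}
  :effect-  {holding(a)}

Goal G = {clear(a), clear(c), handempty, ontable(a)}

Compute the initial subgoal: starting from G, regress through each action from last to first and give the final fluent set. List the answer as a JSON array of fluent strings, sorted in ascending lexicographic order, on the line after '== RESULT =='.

Regress step by step:
  through step 3 (putdown(a)): drop {clear(a), handempty, ontable(a)}, keep {clear(c)}, require {holding(a)}
    → {clear(c), holding(a)}
  through step 2 (unstack(a,d)): drop {holding(a)}, keep {clear(c)}, require {clear(a), handempty, on(a,d)}
    → {clear(a), clear(c), handempty, on(a,d)}
  through step 1 (stack(a,d)): drop {clear(a), handempty, on(a,d)}, keep {clear(c)}, require {clear(d), holding(a)}
    → {clear(c), clear(d), holding(a)}

== RESULT ==
["clear(c)", "clear(d)", "holding(a)"]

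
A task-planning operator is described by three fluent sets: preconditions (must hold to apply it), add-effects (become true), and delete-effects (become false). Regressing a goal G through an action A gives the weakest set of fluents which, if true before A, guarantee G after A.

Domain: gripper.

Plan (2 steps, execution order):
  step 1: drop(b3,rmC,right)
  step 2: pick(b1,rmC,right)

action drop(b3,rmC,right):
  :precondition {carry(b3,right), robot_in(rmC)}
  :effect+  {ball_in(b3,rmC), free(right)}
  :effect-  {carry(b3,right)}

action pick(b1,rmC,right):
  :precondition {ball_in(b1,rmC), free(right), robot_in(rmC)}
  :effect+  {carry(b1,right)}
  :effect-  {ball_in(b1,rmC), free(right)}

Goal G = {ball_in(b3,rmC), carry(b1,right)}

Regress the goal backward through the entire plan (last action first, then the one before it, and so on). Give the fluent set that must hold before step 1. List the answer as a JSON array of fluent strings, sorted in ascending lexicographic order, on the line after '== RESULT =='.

Work backward from the goal:
  through step 2 (pick(b1,rmC,right)): drop {carry(b1,right)}, keep {ball_in(b3,rmC)}, require {ball_in(b1,rmC), free(right), robot_in(rmC)}
    → {ball_in(b1,rmC), ball_in(b3,rmC), free(right), robot_in(rmC)}
  through step 1 (drop(b3,rmC,right)): drop {ball_in(b3,rmC), free(right)}, keep {ball_in(b1,rmC), robot_in(rmC)}, require {carry(b3,right), robot_in(rmC)}
    → {ball_in(b1,rmC), carry(b3,right), robot_in(rmC)}

== RESULT ==
["ball_in(b1,rmC)", "carry(b3,right)", "robot_in(rmC)"]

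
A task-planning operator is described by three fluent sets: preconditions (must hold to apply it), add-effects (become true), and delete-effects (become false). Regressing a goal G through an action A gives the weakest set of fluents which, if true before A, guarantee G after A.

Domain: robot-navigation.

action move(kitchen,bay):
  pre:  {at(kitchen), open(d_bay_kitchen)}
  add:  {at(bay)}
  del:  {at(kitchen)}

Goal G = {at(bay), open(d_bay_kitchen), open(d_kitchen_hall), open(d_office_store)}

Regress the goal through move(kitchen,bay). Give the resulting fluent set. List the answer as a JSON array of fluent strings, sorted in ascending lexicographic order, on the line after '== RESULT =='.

Regress:
  G ∩ del = {}  (empty — regression defined)
  G \ add = {at(bay), open(d_bay_kitchen), open(d_kitchen_hall), open(d_office_store)} \ {at(bay)} = {open(d_bay_kitchen), open(d_kitchen_hall), open(d_office_store)}
  ∪ pre   = {open(d_bay_kitchen), open(d_kitchen_hall), open(d_office_store)} ∪ {at(kitchen), open(d_bay_kitchen)}
          = {at(kitchen), open(d_bay_kitchen), open(d_kitchen_hall), open(d_office_store)}

== RESULT ==
["at(kitchen)", "open(d_bay_kitchen)", "open(d_kitchen_hall)", "open(d_office_store)"]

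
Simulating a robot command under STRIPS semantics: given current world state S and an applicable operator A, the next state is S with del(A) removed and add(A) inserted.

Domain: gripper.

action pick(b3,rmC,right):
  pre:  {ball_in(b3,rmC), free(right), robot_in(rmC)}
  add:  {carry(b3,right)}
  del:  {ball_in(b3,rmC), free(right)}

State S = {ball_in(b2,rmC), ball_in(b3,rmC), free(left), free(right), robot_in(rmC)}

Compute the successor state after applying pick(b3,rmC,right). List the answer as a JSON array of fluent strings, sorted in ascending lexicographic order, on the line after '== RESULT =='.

Compute (S \ del) ∪ add:
  pre ⊆ S: {ball_in(b3,rmC), free(right), robot_in(rmC)} ⊆ S  — applicable
  S \ del = {ball_in(b2,rmC), free(left), robot_in(rmC)}
  ∪ add   = {ball_in(b2,rmC), carry(b3,right), free(left), robot_in(rmC)}

== RESULT ==
["ball_in(b2,rmC)", "carry(b3,right)", "free(left)", "robot_in(rmC)"]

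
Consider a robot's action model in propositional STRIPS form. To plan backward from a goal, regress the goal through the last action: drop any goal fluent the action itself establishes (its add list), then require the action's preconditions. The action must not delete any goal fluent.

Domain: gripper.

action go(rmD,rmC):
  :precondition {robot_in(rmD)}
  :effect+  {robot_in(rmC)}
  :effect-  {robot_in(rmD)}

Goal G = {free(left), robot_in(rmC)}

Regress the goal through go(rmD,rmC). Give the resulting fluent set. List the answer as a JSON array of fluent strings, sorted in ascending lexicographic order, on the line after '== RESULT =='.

Regress:
  G ∩ del = {}  (empty — regression defined)
  G \ add = {free(left), robot_in(rmC)} \ {robot_in(rmC)} = {free(left)}
  ∪ pre   = {free(left)} ∪ {robot_in(rmD)}
          = {free(left), robot_in(rmD)}

== RESULT ==
["free(left)", "robot_in(rmD)"]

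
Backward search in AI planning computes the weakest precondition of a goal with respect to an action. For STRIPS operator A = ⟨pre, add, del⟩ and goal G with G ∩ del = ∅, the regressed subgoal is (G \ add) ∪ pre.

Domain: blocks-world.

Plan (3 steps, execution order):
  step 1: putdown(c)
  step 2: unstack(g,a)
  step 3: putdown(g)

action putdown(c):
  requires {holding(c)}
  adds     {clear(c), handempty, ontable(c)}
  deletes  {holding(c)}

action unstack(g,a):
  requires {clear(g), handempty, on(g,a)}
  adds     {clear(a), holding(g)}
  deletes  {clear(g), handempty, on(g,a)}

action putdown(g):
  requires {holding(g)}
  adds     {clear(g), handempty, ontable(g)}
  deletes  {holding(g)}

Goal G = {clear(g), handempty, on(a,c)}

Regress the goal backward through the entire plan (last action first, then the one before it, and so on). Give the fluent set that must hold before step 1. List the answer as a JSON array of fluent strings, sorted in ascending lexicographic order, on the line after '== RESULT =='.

Regress step by step:
  through step 3 (putdown(g)): drop {clear(g), handempty}, keep {on(a,c)}, require {holding(g)}
    → {holding(g), on(a,c)}
  through step 2 (unstack(g,a)): drop {holding(g)}, keep {on(a,c)}, require {clear(g), handempty, on(g,a)}
    → {clear(g), handempty, on(a,c), on(g,a)}
  through step 1 (putdown(c)): drop {handempty}, keep {clear(g), on(a,c), on(g,a)}, require {holding(c)}
    → {clear(g), holding(c), on(a,c), on(g,a)}

== RESULT ==
["clear(g)", "holding(c)", "on(a,c)", "on(g,a)"]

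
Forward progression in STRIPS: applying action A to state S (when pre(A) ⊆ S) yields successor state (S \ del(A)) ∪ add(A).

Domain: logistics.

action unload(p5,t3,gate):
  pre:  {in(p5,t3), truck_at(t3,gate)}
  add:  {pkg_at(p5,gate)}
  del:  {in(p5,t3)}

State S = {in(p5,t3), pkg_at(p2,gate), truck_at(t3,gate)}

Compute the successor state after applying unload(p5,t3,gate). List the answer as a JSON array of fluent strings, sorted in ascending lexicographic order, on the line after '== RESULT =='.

Compute (S \ del) ∪ add:
  pre ⊆ S: {in(p5,t3), truck_at(t3,gate)} ⊆ S  — applicable
  S \ del = {pkg_at(p2,gate), truck_at(t3,gate)}
  ∪ add   = {pkg_at(p2,gate), pkg_at(p5,gate), truck_at(t3,gate)}

== RESULT ==
["pkg_at(p2,gate)", "pkg_at(p5,gate)", "truck_at(t3,gate)"]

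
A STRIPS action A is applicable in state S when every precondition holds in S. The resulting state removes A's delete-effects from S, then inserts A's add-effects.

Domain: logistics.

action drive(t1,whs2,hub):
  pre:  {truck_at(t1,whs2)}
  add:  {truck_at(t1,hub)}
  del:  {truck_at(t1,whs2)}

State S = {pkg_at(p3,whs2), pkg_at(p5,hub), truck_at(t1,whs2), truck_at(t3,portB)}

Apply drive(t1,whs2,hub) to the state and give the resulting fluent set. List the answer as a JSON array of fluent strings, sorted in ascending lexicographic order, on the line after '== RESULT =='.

Compute (S \ del) ∪ add:
  pre ⊆ S: {truck_at(t1,whs2)} ⊆ S  — applicable
  S \ del = {pkg_at(p3,whs2), pkg_at(p5,hub), truck_at(t3,portB)}
  ∪ add   = {pkg_at(p3,whs2), pkg_at(p5,hub), truck_at(t1,hub), truck_at(t3,portB)}

== RESULT ==
["pkg_at(p3,whs2)", "pkg_at(p5,hub)", "truck_at(t1,hub)", "truck_at(t3,portB)"]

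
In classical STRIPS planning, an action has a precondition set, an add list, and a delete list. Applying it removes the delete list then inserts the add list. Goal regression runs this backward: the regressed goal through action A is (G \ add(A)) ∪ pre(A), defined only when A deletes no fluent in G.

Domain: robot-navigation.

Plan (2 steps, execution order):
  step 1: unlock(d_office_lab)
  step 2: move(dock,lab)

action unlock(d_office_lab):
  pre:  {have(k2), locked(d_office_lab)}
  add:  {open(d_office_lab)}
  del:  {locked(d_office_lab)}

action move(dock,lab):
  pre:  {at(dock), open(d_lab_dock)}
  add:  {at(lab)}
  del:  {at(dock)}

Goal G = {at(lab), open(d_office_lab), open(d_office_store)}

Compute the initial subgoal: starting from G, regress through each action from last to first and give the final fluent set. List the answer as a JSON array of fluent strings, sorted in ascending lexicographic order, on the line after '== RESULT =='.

Regress step by step:
  through step 2 (move(dock,lab)): drop {at(lab)}, keep {open(d_office_lab), open(d_office_store)}, require {at(dock), open(d_lab_dock)}
    → {at(dock), open(d_lab_dock), open(d_office_lab), open(d_office_store)}
  through step 1 (unlock(d_office_lab)): drop {open(d_office_lab)}, keep {at(dock), open(d_lab_dock), open(d_office_store)}, require {have(k2), locked(d_office_lab)}
    → {at(dock), have(k2), locked(d_office_lab), open(d_lab_dock), open(d_office_store)}

== RESULT ==
["at(dock)", "have(k2)", "locked(d_office_lab)", "open(d_lab_dock)", "open(d_office_store)"]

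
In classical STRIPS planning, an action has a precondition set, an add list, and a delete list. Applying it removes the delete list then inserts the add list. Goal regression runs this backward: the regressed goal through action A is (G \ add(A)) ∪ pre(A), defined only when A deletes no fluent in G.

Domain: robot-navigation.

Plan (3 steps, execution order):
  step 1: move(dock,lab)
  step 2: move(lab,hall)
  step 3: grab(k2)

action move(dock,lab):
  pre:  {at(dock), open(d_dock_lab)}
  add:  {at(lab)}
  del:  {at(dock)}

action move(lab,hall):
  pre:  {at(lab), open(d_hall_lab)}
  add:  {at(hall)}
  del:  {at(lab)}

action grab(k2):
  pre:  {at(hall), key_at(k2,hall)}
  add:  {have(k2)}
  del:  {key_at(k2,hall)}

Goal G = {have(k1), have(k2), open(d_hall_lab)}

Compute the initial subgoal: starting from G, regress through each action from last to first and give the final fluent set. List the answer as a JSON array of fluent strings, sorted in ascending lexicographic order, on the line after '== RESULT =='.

Work backward from the goal:
  through step 3 (grab(k2)): drop {have(k2)}, keep {have(k1), open(d_hall_lab)}, require {at(hall), key_at(k2,hall)}
    → {at(hall), have(k1), key_at(k2,hall), open(d_hall_lab)}
  through step 2 (move(lab,hall)): drop {at(hall)}, keep {have(k1), key_at(k2,hall), open(d_hall_lab)}, require {at(lab), open(d_hall_lab)}
    → {at(lab), have(k1), key_at(k2,hall), open(d_hall_lab)}
  through step 1 (move(dock,lab)): drop {at(lab)}, keep {have(k1), key_at(k2,hall), open(d_hall_lab)}, require {at(dock), open(d_dock_lab)}
    → {at(dock), have(k1), key_at(k2,hall), open(d_dock_lab), open(d_hall_lab)}

== RESULT ==
["at(dock)", "have(k1)", "key_at(k2,hall)", "open(d_dock_lab)", "open(d_hall_lab)"]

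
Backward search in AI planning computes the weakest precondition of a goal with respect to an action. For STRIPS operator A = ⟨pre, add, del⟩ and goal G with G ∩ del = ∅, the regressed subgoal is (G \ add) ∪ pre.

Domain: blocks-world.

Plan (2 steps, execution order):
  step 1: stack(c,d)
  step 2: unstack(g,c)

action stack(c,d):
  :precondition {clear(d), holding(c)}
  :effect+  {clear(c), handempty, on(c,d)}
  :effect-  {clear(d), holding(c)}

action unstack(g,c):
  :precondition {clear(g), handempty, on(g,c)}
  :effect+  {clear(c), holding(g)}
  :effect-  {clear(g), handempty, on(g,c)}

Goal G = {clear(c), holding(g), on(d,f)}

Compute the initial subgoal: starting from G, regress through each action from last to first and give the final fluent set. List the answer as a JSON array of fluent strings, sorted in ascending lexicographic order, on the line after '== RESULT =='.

Work backward from the goal:
  through step 2 (unstack(g,c)): drop {clear(c), holding(g)}, keep {on(d,f)}, require {clear(g), handempty, on(g,c)}
    → {clear(g), handempty, on(d,f), on(g,c)}
  through step 1 (stack(c,d)): drop {handempty}, keep {clear(g), on(d,f), on(g,c)}, require {clear(d), holding(c)}
    → {clear(d), clear(g), holding(c), on(d,f), on(g,c)}

== RESULT ==
["clear(d)", "clear(g)", "holding(c)", "on(d,f)", "on(g,c)"]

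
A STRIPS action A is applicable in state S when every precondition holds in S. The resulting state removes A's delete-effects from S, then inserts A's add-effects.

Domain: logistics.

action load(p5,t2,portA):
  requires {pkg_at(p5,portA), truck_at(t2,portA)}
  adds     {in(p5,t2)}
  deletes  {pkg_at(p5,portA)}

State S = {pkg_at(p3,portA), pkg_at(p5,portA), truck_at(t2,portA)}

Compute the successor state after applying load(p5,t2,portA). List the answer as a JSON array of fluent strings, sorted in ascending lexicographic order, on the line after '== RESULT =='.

Compute (S \ del) ∪ add:
  pre ⊆ S: {pkg_at(p5,portA), truck_at(t2,portA)} ⊆ S  — applicable
  S \ del = {pkg_at(p3,portA), truck_at(t2,portA)}
  ∪ add   = {in(p5,t2), pkg_at(p3,portA), truck_at(t2,portA)}

== RESULT ==
["in(p5,t2)", "pkg_at(p3,portA)", "truck_at(t2,portA)"]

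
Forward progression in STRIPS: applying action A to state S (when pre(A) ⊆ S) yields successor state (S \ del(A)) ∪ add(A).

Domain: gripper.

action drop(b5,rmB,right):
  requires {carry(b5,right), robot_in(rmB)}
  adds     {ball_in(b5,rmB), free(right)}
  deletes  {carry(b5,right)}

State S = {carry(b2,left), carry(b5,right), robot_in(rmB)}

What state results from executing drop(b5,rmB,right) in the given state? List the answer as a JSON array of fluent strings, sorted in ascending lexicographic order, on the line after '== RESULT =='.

Progress:
  pre ⊆ S: {carry(b5,right), robot_in(rmB)} ⊆ S  — applicable
  S \ del = {carry(b2,left), robot_in(rmB)}
  ∪ add   = {ball_in(b5,rmB), carry(b2,left), free(right), robot_in(rmB)}

== RESULT ==
["ball_in(b5,rmB)", "carry(b2,left)", "free(right)", "robot_in(rmB)"]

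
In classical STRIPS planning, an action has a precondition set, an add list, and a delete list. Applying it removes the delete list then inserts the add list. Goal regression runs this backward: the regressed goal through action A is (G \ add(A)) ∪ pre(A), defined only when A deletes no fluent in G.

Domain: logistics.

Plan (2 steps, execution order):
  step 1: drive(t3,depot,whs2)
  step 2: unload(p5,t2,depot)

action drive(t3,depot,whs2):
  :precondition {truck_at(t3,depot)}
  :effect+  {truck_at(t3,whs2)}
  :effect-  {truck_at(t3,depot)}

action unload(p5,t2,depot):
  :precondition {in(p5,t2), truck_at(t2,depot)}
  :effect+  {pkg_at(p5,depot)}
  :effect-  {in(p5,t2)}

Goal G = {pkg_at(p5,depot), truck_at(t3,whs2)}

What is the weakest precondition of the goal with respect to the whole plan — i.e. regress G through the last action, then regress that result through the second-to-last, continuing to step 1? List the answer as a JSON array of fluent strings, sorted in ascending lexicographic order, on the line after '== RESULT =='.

Regress step by step:
  through step 2 (unload(p5,t2,depot)): drop {pkg_at(p5,depot)}, keep {truck_at(t3,whs2)}, require {in(p5,t2), truck_at(t2,depot)}
    → {in(p5,t2), truck_at(t2,depot), truck_at(t3,whs2)}
  through step 1 (drive(t3,depot,whs2)): drop {truck_at(t3,whs2)}, keep {in(p5,t2), truck_at(t2,depot)}, require {truck_at(t3,depot)}
    → {in(p5,t2), truck_at(t2,depot), truck_at(t3,depot)}

== RESULT ==
["in(p5,t2)", "truck_at(t2,depot)", "truck_at(t3,depot)"]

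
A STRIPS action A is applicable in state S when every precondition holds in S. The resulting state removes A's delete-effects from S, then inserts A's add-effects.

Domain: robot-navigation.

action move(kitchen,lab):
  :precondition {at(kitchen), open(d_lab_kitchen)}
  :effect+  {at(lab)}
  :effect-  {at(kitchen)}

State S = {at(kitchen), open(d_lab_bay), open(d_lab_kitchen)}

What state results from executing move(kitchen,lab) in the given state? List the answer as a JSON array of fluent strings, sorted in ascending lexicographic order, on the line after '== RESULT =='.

Progress:
  pre ⊆ S: {at(kitchen), open(d_lab_kitchen)} ⊆ S  — applicable
  S \ del = {open(d_lab_bay), open(d_lab_kitchen)}
  ∪ add   = {at(lab), open(d_lab_bay), open(d_lab_kitchen)}

== RESULT ==
["at(lab)", "open(d_lab_bay)", "open(d_lab_kitchen)"]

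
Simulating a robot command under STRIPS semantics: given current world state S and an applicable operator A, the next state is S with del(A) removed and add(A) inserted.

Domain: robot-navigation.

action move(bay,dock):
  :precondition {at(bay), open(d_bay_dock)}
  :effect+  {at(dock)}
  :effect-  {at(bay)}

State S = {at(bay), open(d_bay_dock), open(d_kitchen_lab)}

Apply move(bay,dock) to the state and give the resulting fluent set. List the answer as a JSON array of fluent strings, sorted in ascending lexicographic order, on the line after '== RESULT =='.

Progress:
  pre ⊆ S: {at(bay), open(d_bay_dock)} ⊆ S  — applicable
  S \ del = {open(d_bay_dock), open(d_kitchen_lab)}
  ∪ add   = {at(dock), open(d_bay_dock), open(d_kitchen_lab)}

== RESULT ==
["at(dock)", "open(d_bay_dock)", "open(d_kitchen_lab)"]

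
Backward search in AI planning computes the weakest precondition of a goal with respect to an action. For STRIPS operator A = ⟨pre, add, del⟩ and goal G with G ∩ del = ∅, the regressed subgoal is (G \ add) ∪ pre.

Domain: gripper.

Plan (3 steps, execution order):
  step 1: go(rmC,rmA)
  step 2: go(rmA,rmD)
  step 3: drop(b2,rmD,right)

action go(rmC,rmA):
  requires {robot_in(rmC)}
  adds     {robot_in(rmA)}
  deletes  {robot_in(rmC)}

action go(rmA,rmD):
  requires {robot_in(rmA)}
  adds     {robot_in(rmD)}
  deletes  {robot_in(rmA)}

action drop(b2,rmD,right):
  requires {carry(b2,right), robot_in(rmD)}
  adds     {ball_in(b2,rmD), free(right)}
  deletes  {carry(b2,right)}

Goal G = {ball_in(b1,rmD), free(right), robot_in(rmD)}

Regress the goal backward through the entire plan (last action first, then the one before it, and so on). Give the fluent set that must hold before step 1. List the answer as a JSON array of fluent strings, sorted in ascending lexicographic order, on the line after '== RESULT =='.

Regress step by step:
  through step 3 (drop(b2,rmD,right)): drop {free(right)}, keep {ball_in(b1,rmD), robot_in(rmD)}, require {carry(b2,right), robot_in(rmD)}
    → {ball_in(b1,rmD), carry(b2,right), robot_in(rmD)}
  through step 2 (go(rmA,rmD)): drop {robot_in(rmD)}, keep {ball_in(b1,rmD), carry(b2,right)}, require {robot_in(rmA)}
    → {ball_in(b1,rmD), carry(b2,right), robot_in(rmA)}
  through step 1 (go(rmC,rmA)): drop {robot_in(rmA)}, keep {ball_in(b1,rmD), carry(b2,right)}, require {robot_in(rmC)}
    → {ball_in(b1,rmD), carry(b2,right), robot_in(rmC)}

== RESULT ==
["ball_in(b1,rmD)", "carry(b2,right)", "robot_in(rmC)"]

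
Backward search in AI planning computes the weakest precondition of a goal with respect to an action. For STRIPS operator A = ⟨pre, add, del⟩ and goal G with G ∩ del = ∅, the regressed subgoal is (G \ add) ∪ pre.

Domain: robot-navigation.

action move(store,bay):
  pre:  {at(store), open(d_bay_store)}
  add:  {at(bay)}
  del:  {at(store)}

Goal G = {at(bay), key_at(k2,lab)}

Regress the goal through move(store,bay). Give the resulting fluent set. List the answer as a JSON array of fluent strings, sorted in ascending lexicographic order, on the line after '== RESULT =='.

Compute (G \ add) ∪ pre:
  G ∩ del = {}  (empty — regression defined)
  G \ add = {at(bay), key_at(k2,lab)} \ {at(bay)} = {key_at(k2,lab)}
  ∪ pre   = {key_at(k2,lab)} ∪ {at(store), open(d_bay_store)}
          = {at(store), key_at(k2,lab), open(d_bay_store)}

== RESULT ==
["at(store)", "key_at(k2,lab)", "open(d_bay_store)"]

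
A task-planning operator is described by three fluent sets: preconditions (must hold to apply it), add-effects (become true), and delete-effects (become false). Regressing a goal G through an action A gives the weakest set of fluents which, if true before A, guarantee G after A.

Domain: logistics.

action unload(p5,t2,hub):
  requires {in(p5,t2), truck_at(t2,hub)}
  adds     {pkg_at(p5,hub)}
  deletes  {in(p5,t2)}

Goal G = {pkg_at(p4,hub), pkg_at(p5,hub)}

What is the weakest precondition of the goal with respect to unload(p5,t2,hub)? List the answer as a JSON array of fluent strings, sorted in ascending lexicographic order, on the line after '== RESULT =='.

Compute (G \ add) ∪ pre:
  G ∩ del = {}  (empty — regression defined)
  G \ add = {pkg_at(p4,hub), pkg_at(p5,hub)} \ {pkg_at(p5,hub)} = {pkg_at(p4,hub)}
  ∪ pre   = {pkg_at(p4,hub)} ∪ {in(p5,t2), truck_at(t2,hub)}
          = {in(p5,t2), pkg_at(p4,hub), truck_at(t2,hub)}

== RESULT ==
["in(p5,t2)", "pkg_at(p4,hub)", "truck_at(t2,hub)"]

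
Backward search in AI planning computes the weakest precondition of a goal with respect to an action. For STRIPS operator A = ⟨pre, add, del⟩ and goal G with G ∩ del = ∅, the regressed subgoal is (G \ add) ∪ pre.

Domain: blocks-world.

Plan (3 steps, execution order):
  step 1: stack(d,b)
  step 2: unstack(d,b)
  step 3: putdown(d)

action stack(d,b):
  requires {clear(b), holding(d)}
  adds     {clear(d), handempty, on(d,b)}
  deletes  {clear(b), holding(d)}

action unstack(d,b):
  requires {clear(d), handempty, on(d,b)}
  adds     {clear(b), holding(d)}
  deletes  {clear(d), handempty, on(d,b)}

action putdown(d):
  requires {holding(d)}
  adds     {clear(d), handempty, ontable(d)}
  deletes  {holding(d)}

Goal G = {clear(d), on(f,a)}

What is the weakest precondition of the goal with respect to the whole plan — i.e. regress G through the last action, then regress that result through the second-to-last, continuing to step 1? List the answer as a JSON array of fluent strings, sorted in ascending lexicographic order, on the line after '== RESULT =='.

Work backward from the goal:
  through step 3 (putdown(d)): drop {clear(d)}, keep {on(f,a)}, require {holding(d)}
    → {holding(d), on(f,a)}
  through step 2 (unstack(d,b)): drop {holding(d)}, keep {on(f,a)}, require {clear(d), handempty, on(d,b)}
    → {clear(d), handempty, on(d,b), on(f,a)}
  through step 1 (stack(d,b)): drop {clear(d), handempty, on(d,b)}, keep {on(f,a)}, require {clear(b), holding(d)}
    → {clear(b), holding(d), on(f,a)}

== RESULT ==
["clear(b)", "holding(d)", "on(f,a)"]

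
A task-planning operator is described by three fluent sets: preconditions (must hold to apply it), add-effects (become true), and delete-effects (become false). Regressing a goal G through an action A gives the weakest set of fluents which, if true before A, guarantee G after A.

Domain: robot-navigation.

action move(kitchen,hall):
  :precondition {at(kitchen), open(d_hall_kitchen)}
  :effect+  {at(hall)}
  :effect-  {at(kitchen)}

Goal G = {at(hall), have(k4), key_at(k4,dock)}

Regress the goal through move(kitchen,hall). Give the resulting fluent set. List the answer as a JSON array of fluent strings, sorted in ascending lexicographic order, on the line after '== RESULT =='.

Compute (G \ add) ∪ pre:
  G ∩ del = {}  (empty — regression defined)
  G \ add = {at(hall), have(k4), key_at(k4,dock)} \ {at(hall)} = {have(k4), key_at(k4,dock)}
  ∪ pre   = {have(k4), key_at(k4,dock)} ∪ {at(kitchen), open(d_hall_kitchen)}
          = {at(kitchen), have(k4), key_at(k4,dock), open(d_hall_kitchen)}

== RESULT ==
["at(kitchen)", "have(k4)", "key_at(k4,dock)", "open(d_hall_kitchen)"]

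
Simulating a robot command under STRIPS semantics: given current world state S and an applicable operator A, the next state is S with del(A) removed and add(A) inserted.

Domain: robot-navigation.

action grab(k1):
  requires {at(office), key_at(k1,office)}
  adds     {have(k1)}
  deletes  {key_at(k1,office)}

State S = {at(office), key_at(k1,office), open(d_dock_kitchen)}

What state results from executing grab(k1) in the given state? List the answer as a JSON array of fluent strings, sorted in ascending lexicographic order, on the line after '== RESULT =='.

Progress:
  pre ⊆ S: {at(office), key_at(k1,office)} ⊆ S  — applicable
  S \ del = {at(office), open(d_dock_kitchen)}
  ∪ add   = {at(office), have(k1), open(d_dock_kitchen)}

== RESULT ==
["at(office)", "have(k1)", "open(d_dock_kitchen)"]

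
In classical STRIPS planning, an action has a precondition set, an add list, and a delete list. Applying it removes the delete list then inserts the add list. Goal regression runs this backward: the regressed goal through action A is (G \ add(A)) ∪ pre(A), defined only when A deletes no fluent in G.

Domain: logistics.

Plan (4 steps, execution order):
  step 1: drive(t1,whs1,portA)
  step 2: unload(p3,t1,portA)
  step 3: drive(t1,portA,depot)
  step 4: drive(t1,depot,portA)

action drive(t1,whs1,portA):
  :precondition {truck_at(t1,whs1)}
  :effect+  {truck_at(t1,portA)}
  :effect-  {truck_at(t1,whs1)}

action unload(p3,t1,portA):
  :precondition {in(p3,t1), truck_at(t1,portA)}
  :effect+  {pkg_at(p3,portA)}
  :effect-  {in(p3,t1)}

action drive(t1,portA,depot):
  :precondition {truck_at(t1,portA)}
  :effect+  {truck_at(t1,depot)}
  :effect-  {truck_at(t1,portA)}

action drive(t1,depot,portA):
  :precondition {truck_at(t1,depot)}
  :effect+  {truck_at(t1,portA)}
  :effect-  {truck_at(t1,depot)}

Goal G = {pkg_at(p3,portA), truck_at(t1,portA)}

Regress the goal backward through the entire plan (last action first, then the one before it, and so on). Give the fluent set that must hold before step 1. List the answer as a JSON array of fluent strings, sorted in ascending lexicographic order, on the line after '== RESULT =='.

Regress step by step:
  through step 4 (drive(t1,depot,portA)): drop {truck_at(t1,portA)}, keep {pkg_at(p3,portA)}, require {truck_at(t1,depot)}
    → {pkg_at(p3,portA), truck_at(t1,depot)}
  through step 3 (drive(t1,portA,depot)): drop {truck_at(t1,depot)}, keep {pkg_at(p3,portA)}, require {truck_at(t1,portA)}
    → {pkg_at(p3,portA), truck_at(t1,portA)}
  through step 2 (unload(p3,t1,portA)): drop {pkg_at(p3,portA)}, keep {truck_at(t1,portA)}, require {in(p3,t1), truck_at(t1,portA)}
    → {in(p3,t1), truck_at(t1,portA)}
  through step 1 (drive(t1,whs1,portA)): drop {truck_at(t1,portA)}, keep {in(p3,t1)}, require {truck_at(t1,whs1)}
    → {in(p3,t1), truck_at(t1,whs1)}

== RESULT ==
["in(p3,t1)", "truck_at(t1,whs1)"]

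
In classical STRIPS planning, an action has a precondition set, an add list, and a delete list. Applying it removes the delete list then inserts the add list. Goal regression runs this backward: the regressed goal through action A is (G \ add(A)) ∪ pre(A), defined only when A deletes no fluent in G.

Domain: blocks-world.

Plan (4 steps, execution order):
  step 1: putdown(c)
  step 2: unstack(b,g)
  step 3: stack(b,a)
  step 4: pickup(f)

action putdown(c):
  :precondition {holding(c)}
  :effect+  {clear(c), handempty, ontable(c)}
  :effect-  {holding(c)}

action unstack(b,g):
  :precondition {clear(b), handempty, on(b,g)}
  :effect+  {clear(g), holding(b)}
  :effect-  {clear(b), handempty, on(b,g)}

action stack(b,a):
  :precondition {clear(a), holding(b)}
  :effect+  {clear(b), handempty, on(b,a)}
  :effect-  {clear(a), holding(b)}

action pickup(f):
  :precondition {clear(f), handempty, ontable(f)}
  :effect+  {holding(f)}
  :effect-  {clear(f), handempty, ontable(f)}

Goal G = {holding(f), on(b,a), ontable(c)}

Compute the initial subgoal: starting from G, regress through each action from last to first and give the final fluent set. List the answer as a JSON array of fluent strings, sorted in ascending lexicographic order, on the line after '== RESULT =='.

Work backward from the goal:
  through step 4 (pickup(f)): drop {holding(f)}, keep {on(b,a), ontable(c)}, require {clear(f), handempty, ontable(f)}
    → {clear(f), handempty, on(b,a), ontable(c), ontable(f)}
  through step 3 (stack(b,a)): drop {handempty, on(b,a)}, keep {clear(f), ontable(c), ontable(f)}, require {clear(a), holding(b)}
    → {clear(a), clear(f), holding(b), ontable(c), ontable(f)}
  through step 2 (unstack(b,g)): drop {holding(b)}, keep {clear(a), clear(f), ontable(c), ontable(f)}, require {clear(b), handempty, on(b,g)}
    → {clear(a), clear(b), clear(f), handempty, on(b,g), ontable(c), ontable(f)}
  through step 1 (putdown(c)): drop {handempty, ontable(c)}, keep {clear(a), clear(b), clear(f), on(b,g), ontable(f)}, require {holding(c)}
    → {clear(a), clear(b), clear(f), holding(c), on(b,g), ontable(f)}

== RESULT ==
["clear(a)", "clear(b)", "clear(f)", "holding(c)", "on(b,g)", "ontable(f)"]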